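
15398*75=1154850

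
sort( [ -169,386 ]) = [ - 169,386]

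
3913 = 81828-77915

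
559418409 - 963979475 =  - 404561066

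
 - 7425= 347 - 7772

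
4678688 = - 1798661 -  -6477349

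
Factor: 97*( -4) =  - 388=-  2^2*97^1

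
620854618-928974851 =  - 308120233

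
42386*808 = 34247888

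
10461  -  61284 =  - 50823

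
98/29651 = 98/29651 = 0.00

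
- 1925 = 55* ( - 35)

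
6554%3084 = 386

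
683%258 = 167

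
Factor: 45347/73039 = 137^1*331^1*73039^( -1)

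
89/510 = 89/510 = 0.17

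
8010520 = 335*23912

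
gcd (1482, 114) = 114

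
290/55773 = 290/55773 = 0.01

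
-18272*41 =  - 749152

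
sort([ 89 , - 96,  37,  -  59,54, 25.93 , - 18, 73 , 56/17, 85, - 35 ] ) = [ - 96, - 59, - 35, - 18, 56/17,  25.93, 37,54, 73,85,89 ]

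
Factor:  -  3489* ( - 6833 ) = 23840337 = 3^1*1163^1*6833^1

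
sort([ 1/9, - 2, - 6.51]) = [ - 6.51,- 2, 1/9]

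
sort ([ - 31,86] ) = [ - 31,86]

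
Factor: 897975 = 3^2*5^2*13^1*307^1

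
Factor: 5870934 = 2^1 * 3^3*23^1 * 29^1*163^1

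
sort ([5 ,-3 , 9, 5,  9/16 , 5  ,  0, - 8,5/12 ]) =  [-8 ,- 3, 0 , 5/12, 9/16,  5, 5 , 5,  9]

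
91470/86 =1063 + 26/43 =1063.60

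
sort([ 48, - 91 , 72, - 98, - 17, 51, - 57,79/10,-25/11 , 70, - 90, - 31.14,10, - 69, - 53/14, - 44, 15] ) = [ - 98, - 91 ,-90, - 69, - 57, - 44, - 31.14, - 17, - 53/14, - 25/11,79/10, 10, 15 , 48, 51, 70,72]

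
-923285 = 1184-924469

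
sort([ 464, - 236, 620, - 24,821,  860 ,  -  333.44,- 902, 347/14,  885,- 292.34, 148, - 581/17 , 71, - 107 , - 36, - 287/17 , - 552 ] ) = [ - 902,- 552 , - 333.44, - 292.34,- 236, - 107, - 36, - 581/17, - 24, - 287/17,  347/14, 71, 148,464,  620, 821, 860,885 ] 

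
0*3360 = 0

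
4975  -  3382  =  1593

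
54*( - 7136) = - 385344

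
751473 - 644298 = 107175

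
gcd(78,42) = 6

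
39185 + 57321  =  96506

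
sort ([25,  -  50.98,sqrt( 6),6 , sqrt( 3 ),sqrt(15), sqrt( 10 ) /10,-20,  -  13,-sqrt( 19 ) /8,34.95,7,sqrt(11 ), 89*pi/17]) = [-50.98, - 20,  -  13, - sqrt(19 )/8, sqrt (10 ) /10, sqrt(3) , sqrt( 6 ),sqrt(11), sqrt(15), 6 , 7,89 * pi/17,25 , 34.95] 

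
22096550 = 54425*406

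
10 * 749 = 7490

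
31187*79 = 2463773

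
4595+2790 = 7385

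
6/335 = 6/335 =0.02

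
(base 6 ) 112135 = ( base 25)f7d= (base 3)111010012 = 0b10010101011011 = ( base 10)9563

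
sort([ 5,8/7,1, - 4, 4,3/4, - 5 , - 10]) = [ - 10,  -  5, - 4,3/4, 1,8/7,4, 5]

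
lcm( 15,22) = 330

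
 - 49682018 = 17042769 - 66724787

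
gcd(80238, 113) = 1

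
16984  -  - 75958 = 92942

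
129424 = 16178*8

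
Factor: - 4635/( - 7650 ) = 103/170 = 2^( - 1)*5^ ( - 1)*17^( - 1) * 103^1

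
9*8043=72387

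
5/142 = 5/142 = 0.04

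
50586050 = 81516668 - 30930618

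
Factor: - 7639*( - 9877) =75450403 = 7^1*17^1*83^1*7639^1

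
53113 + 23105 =76218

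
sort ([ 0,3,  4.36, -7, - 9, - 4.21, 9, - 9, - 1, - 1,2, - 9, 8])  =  [ - 9, - 9, - 9, - 7, - 4.21, - 1, - 1,0, 2, 3 , 4.36,8,9]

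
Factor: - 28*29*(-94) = 2^3*7^1 * 29^1*47^1 = 76328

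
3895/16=3895/16 =243.44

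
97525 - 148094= - 50569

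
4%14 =4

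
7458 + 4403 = 11861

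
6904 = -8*( - 863 )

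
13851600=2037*6800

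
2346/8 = 1173/4 = 293.25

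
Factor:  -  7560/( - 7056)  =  15/14  =  2^( - 1 )*3^1*5^1*7^(-1 ) 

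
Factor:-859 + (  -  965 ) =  - 2^5*3^1*19^1 = -  1824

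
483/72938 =483/72938 = 0.01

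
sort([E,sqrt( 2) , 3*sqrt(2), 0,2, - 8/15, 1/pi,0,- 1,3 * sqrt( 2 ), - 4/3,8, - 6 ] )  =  [-6, - 4/3,- 1, -8/15, 0,0,1/pi, sqrt(2),  2, E,3*sqrt( 2)  ,  3*sqrt(2),  8] 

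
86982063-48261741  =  38720322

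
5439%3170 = 2269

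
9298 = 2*4649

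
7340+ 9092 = 16432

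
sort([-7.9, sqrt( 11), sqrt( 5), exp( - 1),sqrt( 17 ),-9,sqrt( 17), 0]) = [ - 9,-7.9, 0,exp( - 1), sqrt (5 ),sqrt ( 11), sqrt(17),sqrt( 17)] 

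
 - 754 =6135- 6889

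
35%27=8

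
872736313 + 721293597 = 1594029910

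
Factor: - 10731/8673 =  - 73/59 = - 59^(-1)*73^1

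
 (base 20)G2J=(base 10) 6459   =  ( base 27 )8n6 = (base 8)14473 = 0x193b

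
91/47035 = 91/47035 =0.00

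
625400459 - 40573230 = 584827229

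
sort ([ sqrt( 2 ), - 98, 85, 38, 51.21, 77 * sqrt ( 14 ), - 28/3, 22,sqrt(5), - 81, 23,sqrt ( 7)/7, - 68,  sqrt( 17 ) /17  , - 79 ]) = [ - 98,- 81, - 79,- 68, - 28/3, sqrt ( 17 )/17, sqrt(7) /7, sqrt ( 2), sqrt( 5), 22, 23, 38, 51.21, 85,77*sqrt(14) ]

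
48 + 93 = 141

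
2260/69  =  2260/69 = 32.75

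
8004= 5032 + 2972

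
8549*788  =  6736612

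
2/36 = 1/18 = 0.06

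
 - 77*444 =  - 34188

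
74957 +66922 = 141879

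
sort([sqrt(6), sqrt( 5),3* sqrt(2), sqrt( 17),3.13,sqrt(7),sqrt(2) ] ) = [ sqrt( 2), sqrt( 5), sqrt(6 ),sqrt(7), 3.13, sqrt( 17),  3 * sqrt(2 )] 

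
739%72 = 19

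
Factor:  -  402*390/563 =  - 2^2*3^2*5^1 * 13^1*67^1*563^ (  -  1)=-156780/563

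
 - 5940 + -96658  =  -102598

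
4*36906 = 147624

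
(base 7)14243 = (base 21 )8hh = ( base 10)3902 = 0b111100111110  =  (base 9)5315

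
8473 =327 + 8146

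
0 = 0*3546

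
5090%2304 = 482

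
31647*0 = 0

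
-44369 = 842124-886493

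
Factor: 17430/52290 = 1/3 = 3^( - 1)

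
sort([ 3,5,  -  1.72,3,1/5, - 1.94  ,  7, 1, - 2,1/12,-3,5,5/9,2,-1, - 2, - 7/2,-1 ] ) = [ - 7/2, - 3,- 2, - 2, - 1.94, -1.72, - 1 , - 1, 1/12 , 1/5,5/9,1,2,3,3, 5, 5, 7]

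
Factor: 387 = 3^2*43^1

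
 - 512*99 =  - 50688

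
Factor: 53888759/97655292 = 2^(  -  2) * 3^( - 2) * 7^( - 1 )*17^1 * 181^( - 1) * 197^1*2141^( - 1) * 16091^1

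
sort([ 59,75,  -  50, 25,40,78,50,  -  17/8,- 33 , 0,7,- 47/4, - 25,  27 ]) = [ - 50, - 33,-25,  -  47/4,  -  17/8,0 , 7,25,27,40 , 50,  59, 75,78]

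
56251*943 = 53044693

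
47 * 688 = 32336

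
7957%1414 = 887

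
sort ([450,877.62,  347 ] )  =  [347, 450 , 877.62]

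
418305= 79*5295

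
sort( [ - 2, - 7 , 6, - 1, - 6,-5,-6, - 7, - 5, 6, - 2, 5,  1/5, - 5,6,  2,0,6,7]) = [ - 7, - 7, - 6,  -  6, - 5, - 5, - 5,-2, - 2 , - 1,0, 1/5, 2,  5, 6, 6 , 6,6 , 7]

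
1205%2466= 1205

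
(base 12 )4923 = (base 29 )9MS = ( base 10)8235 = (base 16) 202B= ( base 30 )94F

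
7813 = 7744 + 69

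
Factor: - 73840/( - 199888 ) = 355/961 =5^1*31^( -2 ) * 71^1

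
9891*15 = 148365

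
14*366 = 5124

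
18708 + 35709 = 54417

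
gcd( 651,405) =3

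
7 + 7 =14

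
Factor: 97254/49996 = 2^( - 1)*3^3*29^( - 1 )*431^( - 1)*1801^1 = 48627/24998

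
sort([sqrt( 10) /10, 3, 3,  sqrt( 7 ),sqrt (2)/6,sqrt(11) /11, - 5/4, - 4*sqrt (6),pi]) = [-4*sqrt(6), - 5/4,sqrt(2)/6  ,  sqrt( 11) /11, sqrt( 10 ) /10,sqrt(7 ),  3,  3, pi]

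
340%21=4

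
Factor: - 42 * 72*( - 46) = 2^5*3^3 * 7^1 * 23^1 = 139104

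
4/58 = 2/29  =  0.07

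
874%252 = 118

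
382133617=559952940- 177819323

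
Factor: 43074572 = 2^2 * 2243^1*4801^1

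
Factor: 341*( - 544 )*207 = -2^5*3^2*11^1*17^1*23^1 * 31^1 = - 38399328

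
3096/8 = 387  =  387.00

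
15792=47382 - 31590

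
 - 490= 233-723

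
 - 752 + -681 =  -1433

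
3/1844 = 3/1844 = 0.00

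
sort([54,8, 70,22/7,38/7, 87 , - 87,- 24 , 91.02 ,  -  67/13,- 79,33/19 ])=[ - 87,  -  79, - 24, - 67/13, 33/19, 22/7, 38/7, 8, 54 , 70, 87,91.02]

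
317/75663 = 317/75663 = 0.00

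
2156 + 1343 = 3499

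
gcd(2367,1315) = 263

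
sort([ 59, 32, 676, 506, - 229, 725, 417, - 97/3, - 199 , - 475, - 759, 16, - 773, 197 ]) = [-773,  -  759, - 475, - 229,  -  199, - 97/3,16, 32, 59, 197,417, 506,676,725] 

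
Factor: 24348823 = 19^1* 577^1 * 2221^1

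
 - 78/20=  - 39/10 =-3.90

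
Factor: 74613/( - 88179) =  - 11^1*13^ ( - 1)=- 11/13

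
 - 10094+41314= 31220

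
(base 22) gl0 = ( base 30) 93G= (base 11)6190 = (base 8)20016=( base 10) 8206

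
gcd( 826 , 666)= 2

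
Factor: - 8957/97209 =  - 3^ (- 2)*7^(-1 ) * 13^2*53^1*1543^(  -  1) 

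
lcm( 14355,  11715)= 1019205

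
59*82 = 4838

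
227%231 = 227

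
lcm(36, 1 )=36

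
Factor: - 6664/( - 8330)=2^2*5^ ( - 1 ) = 4/5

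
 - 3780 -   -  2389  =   - 1391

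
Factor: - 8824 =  -2^3*1103^1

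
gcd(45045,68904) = 99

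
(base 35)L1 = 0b1011100000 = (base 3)1000021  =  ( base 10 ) 736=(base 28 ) Q8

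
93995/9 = 10443 + 8/9 = 10443.89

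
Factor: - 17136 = - 2^4*3^2*7^1* 17^1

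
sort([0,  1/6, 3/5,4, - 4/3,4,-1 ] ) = [- 4/3,  -  1,0, 1/6, 3/5,4,4]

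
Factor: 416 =2^5*13^1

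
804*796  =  639984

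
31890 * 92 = 2933880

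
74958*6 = 449748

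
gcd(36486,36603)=9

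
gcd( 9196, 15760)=4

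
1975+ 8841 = 10816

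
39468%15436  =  8596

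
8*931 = 7448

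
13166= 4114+9052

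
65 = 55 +10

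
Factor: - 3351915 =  - 3^3*5^1 * 7^1*3547^1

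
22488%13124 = 9364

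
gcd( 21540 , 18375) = 15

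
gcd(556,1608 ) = 4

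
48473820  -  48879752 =- 405932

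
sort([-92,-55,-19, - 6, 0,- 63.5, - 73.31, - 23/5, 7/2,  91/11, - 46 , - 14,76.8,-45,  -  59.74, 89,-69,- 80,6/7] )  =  [ - 92, - 80, - 73.31,-69,-63.5, - 59.74, - 55,-46, - 45, -19,-14 ,  -  6,-23/5,0,  6/7,7/2, 91/11,  76.8,89 ] 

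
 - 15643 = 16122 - 31765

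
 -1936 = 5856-7792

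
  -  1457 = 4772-6229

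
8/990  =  4/495 = 0.01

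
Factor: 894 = 2^1*3^1 * 149^1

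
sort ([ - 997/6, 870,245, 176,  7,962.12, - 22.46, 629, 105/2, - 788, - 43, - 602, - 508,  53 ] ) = [ - 788,-602, - 508, - 997/6, - 43, - 22.46,  7, 105/2,53,176,  245, 629,870, 962.12 ] 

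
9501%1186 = 13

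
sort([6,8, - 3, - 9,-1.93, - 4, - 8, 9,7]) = [ - 9, - 8,-4  ,-3, - 1.93,6, 7,  8, 9 ] 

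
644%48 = 20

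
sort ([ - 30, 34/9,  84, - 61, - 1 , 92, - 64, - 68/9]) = [ - 64,-61, - 30, - 68/9,-1,  34/9  ,  84,92 ]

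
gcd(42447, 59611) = 1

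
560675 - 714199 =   -  153524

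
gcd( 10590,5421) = 3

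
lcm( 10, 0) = 0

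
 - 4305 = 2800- 7105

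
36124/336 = 9031/84 = 107.51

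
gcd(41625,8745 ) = 15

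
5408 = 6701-1293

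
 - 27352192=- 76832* 356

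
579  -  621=- 42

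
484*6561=3175524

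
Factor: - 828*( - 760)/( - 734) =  - 2^4* 3^2 * 5^1*19^1*23^1 * 367^( - 1)= - 314640/367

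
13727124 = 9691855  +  4035269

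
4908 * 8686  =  42630888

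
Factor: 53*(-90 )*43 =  - 2^1*3^2 * 5^1*43^1*53^1 = - 205110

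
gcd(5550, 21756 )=222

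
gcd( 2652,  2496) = 156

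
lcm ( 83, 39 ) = 3237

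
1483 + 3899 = 5382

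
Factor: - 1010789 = - 13^2*5981^1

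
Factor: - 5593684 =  - 2^2 * 1398421^1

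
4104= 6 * 684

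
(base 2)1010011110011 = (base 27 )79h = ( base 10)5363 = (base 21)c38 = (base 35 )4D8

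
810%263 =21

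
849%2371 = 849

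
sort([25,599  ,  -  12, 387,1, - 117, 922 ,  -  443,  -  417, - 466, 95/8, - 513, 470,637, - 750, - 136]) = [ - 750, - 513, - 466, - 443 , - 417, - 136, - 117, - 12, 1, 95/8, 25, 387,470, 599,637,  922]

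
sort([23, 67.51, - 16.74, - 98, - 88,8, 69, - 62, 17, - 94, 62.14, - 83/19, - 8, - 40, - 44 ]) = [-98, - 94, - 88, - 62, - 44,-40, - 16.74,-8, - 83/19,8, 17, 23,  62.14, 67.51, 69]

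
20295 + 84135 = 104430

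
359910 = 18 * 19995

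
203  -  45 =158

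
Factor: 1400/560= 2^( - 1 )*5^1 = 5/2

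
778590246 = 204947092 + 573643154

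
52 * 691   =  35932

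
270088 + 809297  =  1079385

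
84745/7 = 84745/7 = 12106.43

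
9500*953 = 9053500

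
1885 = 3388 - 1503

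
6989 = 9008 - 2019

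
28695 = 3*9565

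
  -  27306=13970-41276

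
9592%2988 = 628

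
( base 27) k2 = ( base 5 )4132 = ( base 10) 542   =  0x21E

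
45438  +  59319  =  104757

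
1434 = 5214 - 3780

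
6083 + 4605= 10688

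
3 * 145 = 435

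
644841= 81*7961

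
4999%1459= 622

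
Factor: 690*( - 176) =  - 121440=- 2^5 * 3^1*5^1*11^1*23^1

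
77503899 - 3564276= 73939623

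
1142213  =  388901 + 753312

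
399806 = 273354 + 126452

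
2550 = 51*50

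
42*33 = 1386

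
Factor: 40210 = 2^1*5^1*4021^1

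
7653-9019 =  - 1366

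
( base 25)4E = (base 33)3f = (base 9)136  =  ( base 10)114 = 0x72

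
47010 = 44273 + 2737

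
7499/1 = 7499 = 7499.00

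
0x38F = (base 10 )911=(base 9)1222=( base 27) 16k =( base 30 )10B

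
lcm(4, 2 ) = 4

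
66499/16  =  66499/16 = 4156.19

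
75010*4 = 300040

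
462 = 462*1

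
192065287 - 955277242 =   -  763211955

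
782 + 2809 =3591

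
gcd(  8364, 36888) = 12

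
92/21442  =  46/10721 = 0.00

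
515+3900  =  4415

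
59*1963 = 115817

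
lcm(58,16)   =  464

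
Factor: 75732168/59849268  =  2^1 *97^1 * 32531^1 * 4987439^( -1)  =  6311014/4987439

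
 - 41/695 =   -  1 + 654/695 = -  0.06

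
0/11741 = 0 = 0.00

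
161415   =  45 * 3587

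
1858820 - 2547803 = - 688983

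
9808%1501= 802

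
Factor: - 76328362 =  - 2^1 * 11^1*73^1 *47527^1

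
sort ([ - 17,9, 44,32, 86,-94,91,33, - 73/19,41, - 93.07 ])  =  [  -  94 , - 93.07 , - 17, - 73/19,  9 , 32 , 33,41,44, 86 , 91 ]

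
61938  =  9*6882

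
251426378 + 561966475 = 813392853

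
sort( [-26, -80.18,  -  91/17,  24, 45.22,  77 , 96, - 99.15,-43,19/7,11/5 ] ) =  [  -  99.15, - 80.18 , - 43, - 26,-91/17,11/5,19/7,24,  45.22,77,  96]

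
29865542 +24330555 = 54196097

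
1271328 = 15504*82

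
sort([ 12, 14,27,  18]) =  [12,  14,  18,27 ] 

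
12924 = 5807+7117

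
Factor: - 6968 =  - 2^3 * 13^1 * 67^1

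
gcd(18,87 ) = 3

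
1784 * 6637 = 11840408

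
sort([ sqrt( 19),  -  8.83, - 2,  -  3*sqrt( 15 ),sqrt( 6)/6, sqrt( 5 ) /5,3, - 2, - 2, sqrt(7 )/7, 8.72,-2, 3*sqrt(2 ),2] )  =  [ -3*sqrt( 15), - 8.83,-2,  -  2, - 2 ,-2,sqrt( 7) /7,sqrt(6)/6,sqrt( 5)/5,2, 3, 3* sqrt (2 ),sqrt( 19),8.72] 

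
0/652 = 0 = 0.00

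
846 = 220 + 626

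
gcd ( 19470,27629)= 1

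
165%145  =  20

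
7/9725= 7/9725=0.00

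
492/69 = 164/23 = 7.13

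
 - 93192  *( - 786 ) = 73248912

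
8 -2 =6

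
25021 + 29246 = 54267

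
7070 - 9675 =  - 2605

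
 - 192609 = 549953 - 742562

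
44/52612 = 11/13153=0.00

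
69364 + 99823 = 169187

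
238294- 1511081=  - 1272787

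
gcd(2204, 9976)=116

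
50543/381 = 50543/381 = 132.66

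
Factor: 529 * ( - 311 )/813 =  - 3^( - 1)*23^2  *271^(-1 )  *  311^1= - 164519/813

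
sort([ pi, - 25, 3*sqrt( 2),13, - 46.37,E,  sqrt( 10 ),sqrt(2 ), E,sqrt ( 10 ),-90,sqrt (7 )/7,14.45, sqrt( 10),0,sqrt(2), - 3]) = [-90,-46.37, - 25,- 3, 0,sqrt (7)/7, sqrt (2),sqrt(2),E,E,pi,sqrt(10 ), sqrt ( 10 ), sqrt(10),3* sqrt(2), 13,14.45]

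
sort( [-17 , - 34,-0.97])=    [ -34,-17, - 0.97 ] 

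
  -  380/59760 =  - 1  +  2969/2988 = - 0.01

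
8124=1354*6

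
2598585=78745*33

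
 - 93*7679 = -714147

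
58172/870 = 29086/435= 66.86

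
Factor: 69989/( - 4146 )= - 2^ ( - 1)*3^( - 1 )*17^1*23^1*179^1*691^(-1)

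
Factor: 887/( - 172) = - 2^ (-2 )*43^(-1 )*887^1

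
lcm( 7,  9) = 63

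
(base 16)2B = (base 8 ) 53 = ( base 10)43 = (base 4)223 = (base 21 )21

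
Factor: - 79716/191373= -292/701 = - 2^2*73^1 * 701^(-1 ) 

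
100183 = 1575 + 98608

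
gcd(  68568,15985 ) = 1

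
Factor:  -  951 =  - 3^1 * 317^1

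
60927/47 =1296 + 15/47= 1296.32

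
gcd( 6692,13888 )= 28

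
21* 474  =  9954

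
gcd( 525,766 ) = 1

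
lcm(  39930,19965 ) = 39930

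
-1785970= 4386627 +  - 6172597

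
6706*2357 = 15806042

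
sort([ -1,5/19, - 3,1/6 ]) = [ - 3, -1,1/6, 5/19]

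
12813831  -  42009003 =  - 29195172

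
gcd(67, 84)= 1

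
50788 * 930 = 47232840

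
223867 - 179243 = 44624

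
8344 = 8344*1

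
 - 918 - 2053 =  - 2971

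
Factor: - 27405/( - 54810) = 1/2 = 2^( - 1) 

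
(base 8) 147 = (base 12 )87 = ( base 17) 61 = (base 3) 10211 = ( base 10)103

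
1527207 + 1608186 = 3135393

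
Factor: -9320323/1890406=-2^( - 1)*7^(- 1)*135029^(-1)*9320323^1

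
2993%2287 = 706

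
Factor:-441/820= -2^(-2)*3^2*5^(-1) * 7^2*41^( - 1)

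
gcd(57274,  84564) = 2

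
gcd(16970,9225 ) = 5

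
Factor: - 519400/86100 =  - 2^1 * 3^(-1)*7^1*41^( -1 ) * 53^1 = -742/123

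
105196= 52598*2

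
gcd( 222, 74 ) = 74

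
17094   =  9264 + 7830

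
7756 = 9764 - 2008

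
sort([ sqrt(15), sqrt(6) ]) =[ sqrt(6 ),  sqrt( 15 ) ]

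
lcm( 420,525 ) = 2100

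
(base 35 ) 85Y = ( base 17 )20AD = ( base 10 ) 10009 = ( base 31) acr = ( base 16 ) 2719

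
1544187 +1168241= 2712428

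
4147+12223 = 16370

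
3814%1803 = 208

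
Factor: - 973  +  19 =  - 954= - 2^1 * 3^2 * 53^1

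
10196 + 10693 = 20889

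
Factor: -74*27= -2^1*3^3*37^1 = -  1998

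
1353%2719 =1353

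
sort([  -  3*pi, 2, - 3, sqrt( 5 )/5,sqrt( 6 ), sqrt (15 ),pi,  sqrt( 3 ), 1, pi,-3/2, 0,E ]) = [ - 3*pi, - 3, - 3/2, 0, sqrt(5)/5, 1,sqrt(3 ),2,sqrt(6 ),E,pi, pi , sqrt(15 )]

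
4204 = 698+3506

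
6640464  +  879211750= 885852214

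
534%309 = 225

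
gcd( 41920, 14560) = 160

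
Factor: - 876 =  - 2^2 * 3^1*73^1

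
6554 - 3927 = 2627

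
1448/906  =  1 + 271/453  =  1.60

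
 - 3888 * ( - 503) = 1955664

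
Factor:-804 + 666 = -2^1 * 3^1*23^1 = -138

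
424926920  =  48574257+376352663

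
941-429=512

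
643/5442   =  643/5442 = 0.12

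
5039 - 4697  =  342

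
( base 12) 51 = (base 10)61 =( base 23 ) 2f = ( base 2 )111101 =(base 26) 29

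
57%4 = 1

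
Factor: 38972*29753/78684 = 289883479/19671 = 3^( - 1) * 79^( - 1)*83^(- 1 )*9743^1*29753^1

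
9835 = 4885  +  4950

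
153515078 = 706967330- 553452252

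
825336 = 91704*9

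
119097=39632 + 79465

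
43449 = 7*6207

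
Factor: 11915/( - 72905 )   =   - 7^( - 1 )*2083^ ( - 1)*2383^1 = - 2383/14581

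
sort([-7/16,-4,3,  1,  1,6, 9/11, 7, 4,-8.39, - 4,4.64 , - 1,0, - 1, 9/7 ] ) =[ - 8.39 ,  -  4,-4, - 1,-1, -7/16, 0,  9/11, 1, 1, 9/7,  3, 4,4.64,6,  7] 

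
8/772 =2/193  =  0.01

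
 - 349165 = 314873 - 664038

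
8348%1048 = 1012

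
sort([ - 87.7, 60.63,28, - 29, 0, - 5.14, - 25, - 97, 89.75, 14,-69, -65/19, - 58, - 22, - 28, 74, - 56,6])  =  [  -  97, - 87.7, - 69,-58, - 56,- 29, - 28, - 25,  -  22 , - 5.14, - 65/19,0,6,14, 28, 60.63,74,89.75 ]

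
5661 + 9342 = 15003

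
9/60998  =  9/60998 = 0.00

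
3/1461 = 1/487 = 0.00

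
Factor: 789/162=263/54 = 2^( - 1 )*3^(-3)*263^1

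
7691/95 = 80 + 91/95 = 80.96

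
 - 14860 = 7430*( - 2)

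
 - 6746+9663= 2917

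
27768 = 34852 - 7084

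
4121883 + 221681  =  4343564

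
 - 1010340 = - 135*7484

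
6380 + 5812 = 12192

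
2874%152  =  138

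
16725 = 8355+8370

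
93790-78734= 15056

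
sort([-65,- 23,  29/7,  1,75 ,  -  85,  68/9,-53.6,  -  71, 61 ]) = [ - 85,-71,  -  65,-53.6, - 23, 1,29/7, 68/9,61, 75]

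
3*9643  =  28929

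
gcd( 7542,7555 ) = 1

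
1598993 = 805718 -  - 793275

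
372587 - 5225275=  - 4852688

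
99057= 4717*21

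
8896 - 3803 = 5093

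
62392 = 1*62392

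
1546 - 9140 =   -  7594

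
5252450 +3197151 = 8449601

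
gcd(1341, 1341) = 1341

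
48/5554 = 24/2777 = 0.01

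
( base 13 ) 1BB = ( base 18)hh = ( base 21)F8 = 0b101000011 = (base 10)323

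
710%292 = 126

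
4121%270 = 71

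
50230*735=36919050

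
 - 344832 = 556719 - 901551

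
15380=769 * 20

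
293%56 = 13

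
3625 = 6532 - 2907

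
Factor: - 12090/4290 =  - 11^( - 1)*31^1 = -31/11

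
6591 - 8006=  -  1415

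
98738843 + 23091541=121830384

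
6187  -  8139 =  -1952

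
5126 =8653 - 3527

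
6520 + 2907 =9427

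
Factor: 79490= 2^1 * 5^1 * 7949^1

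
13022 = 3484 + 9538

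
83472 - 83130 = 342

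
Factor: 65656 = 2^3*29^1* 283^1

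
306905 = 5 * 61381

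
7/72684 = 7/72684 = 0.00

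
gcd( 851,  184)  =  23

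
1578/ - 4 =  - 789/2 = -  394.50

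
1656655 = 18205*91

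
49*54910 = 2690590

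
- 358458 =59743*( - 6)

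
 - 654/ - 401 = 1 + 253/401= 1.63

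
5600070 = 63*88890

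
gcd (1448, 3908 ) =4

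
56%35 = 21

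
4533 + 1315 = 5848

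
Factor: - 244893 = -3^1* 11^1*41^1 * 181^1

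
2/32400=1/16200 = 0.00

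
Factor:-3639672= - 2^3 * 3^2 * 50551^1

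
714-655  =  59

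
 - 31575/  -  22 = 1435 + 5/22 = 1435.23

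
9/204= 3/68= 0.04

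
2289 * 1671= 3824919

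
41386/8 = 5173 + 1/4 = 5173.25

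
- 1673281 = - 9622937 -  - 7949656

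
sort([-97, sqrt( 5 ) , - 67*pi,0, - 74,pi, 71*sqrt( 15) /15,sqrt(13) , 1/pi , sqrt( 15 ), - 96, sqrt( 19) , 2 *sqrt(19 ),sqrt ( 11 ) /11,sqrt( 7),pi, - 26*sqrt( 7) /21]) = [ - 67*pi, - 97, - 96,  -  74, - 26 * sqrt ( 7)/21,0,sqrt( 11) /11,  1/pi,sqrt( 5),sqrt( 7 ),pi,pi,sqrt( 13),sqrt(15),sqrt( 19), 2*sqrt(19 ),71*sqrt(15) /15 ] 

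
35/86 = 35/86 = 0.41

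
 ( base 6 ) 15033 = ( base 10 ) 2397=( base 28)31h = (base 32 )2AT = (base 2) 100101011101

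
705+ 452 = 1157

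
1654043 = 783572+870471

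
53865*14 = 754110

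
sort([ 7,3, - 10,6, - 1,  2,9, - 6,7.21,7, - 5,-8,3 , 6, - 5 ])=[ - 10,  -  8,  -  6 , - 5, - 5, - 1,2, 3,3,6,6,7,7,7.21, 9 ]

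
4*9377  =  37508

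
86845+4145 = 90990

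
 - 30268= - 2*15134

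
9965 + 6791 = 16756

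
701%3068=701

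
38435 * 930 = 35744550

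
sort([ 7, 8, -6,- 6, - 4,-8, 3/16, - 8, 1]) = [ - 8, - 8, - 6, - 6, - 4, 3/16, 1,7,8 ]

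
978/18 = 163/3 = 54.33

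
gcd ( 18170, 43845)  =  395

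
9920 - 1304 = 8616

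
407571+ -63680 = 343891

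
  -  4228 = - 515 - 3713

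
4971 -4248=723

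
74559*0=0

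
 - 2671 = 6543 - 9214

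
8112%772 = 392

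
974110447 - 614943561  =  359166886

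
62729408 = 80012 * 784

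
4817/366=13+59/366 = 13.16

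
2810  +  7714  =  10524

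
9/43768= 9/43768 = 0.00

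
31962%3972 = 186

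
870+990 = 1860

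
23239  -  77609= - 54370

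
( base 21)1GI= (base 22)1e3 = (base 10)795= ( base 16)31B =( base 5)11140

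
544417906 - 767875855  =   - 223457949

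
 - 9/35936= - 1 +35927/35936 =- 0.00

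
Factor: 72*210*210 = 3175200 = 2^5*3^4*5^2*7^2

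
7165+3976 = 11141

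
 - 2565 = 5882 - 8447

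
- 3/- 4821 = 1/1607 = 0.00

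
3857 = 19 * 203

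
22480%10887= 706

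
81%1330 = 81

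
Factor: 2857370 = 2^1*5^1*29^1*59^1*167^1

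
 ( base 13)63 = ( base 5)311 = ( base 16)51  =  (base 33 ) 2f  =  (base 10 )81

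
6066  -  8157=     -  2091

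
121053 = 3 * 40351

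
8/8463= 8/8463 =0.00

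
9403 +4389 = 13792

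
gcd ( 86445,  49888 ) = 1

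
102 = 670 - 568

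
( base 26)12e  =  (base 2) 1011100110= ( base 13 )451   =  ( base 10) 742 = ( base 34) ls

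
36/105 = 12/35 = 0.34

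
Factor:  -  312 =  - 2^3*3^1*13^1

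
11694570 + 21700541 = 33395111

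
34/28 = 17/14 = 1.21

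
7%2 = 1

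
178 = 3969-3791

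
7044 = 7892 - 848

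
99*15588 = 1543212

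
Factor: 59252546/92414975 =2^1*5^( - 2)*17^( -2 ) * 557^1*12791^( - 1 )*53189^1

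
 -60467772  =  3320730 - 63788502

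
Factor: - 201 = -3^1*67^1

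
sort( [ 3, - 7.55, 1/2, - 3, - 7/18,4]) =[-7.55, - 3, - 7/18,1/2, 3, 4]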